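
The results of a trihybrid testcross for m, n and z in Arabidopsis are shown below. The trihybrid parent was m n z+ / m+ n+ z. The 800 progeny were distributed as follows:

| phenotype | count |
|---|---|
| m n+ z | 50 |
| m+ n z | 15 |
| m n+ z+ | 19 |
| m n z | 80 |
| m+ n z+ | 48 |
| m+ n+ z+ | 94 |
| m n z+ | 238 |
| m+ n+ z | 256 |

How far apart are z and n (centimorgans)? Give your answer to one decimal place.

The two rarest classes, m n+ z+ and m+ n z, are the double crossovers. Comparing them with the parentals, only the n allele has switched, so n is the middle locus and the order is z – n – m.
Crossovers in the z–n interval produce the single-crossover classes m n z and m+ n+ z+ (80 + 94 = 174) plus the double crossovers (34).
RF(z–n) = (174 + 34) / 800 = 208/800 = 0.2600 → 26.0 centimorgans.

26.0 centimorgans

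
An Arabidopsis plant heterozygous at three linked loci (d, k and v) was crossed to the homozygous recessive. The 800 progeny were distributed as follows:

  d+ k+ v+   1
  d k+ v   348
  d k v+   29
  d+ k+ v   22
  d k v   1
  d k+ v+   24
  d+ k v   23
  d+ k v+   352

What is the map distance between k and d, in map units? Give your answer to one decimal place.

The two most frequent reciprocal classes, d k+ v and d+ k v+, are the parental types, so the F1 was d k+ v / d+ k v+.
The two rarest classes, d k v and d+ k+ v+, are the double crossovers. Comparing them with the parentals, only the k allele has switched, so k is the middle locus and the order is d – k – v.
Crossovers in the d–k interval produce the single-crossover classes d+ k+ v and d k v+ (22 + 29 = 51) plus the double crossovers (2).
RF(d–k) = (51 + 2) / 800 = 53/800 = 0.0663 → 6.6 map units.

6.6 map units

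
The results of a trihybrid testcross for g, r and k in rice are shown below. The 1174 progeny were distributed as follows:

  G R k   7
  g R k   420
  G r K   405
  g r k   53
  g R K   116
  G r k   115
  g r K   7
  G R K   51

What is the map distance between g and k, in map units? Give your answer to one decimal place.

20.9 map units

The two most frequent reciprocal classes, g R k and G r K, are the parental types, so the F1 was g R k / G r K.
The two rarest classes, G R k and g r K, are the double crossovers. Comparing them with the parentals, only the g allele has switched, so g is the middle locus and the order is k – g – r.
Crossovers in the k–g interval produce the single-crossover classes g R K and G r k (116 + 115 = 231) plus the double crossovers (14).
RF(k–g) = (231 + 14) / 1174 = 245/1174 = 0.2087 → 20.9 map units.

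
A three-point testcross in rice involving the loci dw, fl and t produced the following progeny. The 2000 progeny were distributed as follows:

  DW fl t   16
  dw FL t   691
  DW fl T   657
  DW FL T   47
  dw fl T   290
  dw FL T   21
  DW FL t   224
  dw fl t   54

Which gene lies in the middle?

t

The two most frequent reciprocal classes, dw FL t and DW fl T, are the parental types, so the F1 was dw FL t / DW fl T.
The two rarest classes, dw FL T and DW fl t, are the double crossovers. Comparing them with the parentals, only the t allele has switched, so t is the middle locus and the order is dw – t – fl.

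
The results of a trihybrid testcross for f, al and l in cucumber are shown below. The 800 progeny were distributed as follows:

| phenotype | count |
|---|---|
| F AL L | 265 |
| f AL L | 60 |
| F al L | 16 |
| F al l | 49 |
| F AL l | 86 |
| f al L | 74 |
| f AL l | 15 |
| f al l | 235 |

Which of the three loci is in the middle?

The two most frequent reciprocal classes, f al l and F AL L, are the parental types, so the F1 was f al l / F AL L.
The two rarest classes, f AL l and F al L, are the double crossovers. Comparing them with the parentals, only the al allele has switched, so al is the middle locus and the order is f – al – l.

al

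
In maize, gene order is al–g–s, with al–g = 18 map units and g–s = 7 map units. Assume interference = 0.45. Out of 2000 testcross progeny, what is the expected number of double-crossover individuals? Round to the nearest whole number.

14

Map distances give recombination frequencies of 0.180 and 0.070 for the two intervals.
With interference 0.45 (so coincidence = 0.55), expected double-crossover frequency = 0.180 × 0.070 × 0.55 = 0.00693.
Expected number = 0.00693 × 2000 = 13.86 ≈ 14.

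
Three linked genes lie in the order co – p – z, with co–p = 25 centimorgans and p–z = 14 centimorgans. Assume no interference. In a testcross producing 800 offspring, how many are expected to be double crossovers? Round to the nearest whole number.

Map distances give recombination frequencies of 0.250 and 0.140 for the two intervals.
With no interference, expected double-crossover frequency = 0.250 × 0.140 = 0.03500.
Expected number = 0.03500 × 800 = 28.00 ≈ 28.

28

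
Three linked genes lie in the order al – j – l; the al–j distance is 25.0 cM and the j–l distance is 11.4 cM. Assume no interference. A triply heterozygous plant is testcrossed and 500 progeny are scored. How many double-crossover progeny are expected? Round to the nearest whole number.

Map distances give recombination frequencies of 0.250 and 0.114 for the two intervals.
With no interference, expected double-crossover frequency = 0.250 × 0.114 = 0.02850.
Expected number = 0.02850 × 500 = 14.25 ≈ 14.

14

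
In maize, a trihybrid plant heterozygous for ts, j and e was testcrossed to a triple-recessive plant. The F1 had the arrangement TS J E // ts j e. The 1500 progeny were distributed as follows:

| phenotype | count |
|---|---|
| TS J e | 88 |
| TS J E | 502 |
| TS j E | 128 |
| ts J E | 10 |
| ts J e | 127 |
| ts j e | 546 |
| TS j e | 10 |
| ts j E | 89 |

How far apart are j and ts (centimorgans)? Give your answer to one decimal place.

18.3 centimorgans

The two rarest classes, ts J E and TS j e, are the double crossovers. Comparing them with the parentals, only the ts allele has switched, so ts is the middle locus and the order is e – ts – j.
Crossovers in the ts–j interval produce the single-crossover classes TS j E and ts J e (128 + 127 = 255) plus the double crossovers (20).
RF(ts–j) = (255 + 20) / 1500 = 275/1500 = 0.1833 → 18.3 centimorgans.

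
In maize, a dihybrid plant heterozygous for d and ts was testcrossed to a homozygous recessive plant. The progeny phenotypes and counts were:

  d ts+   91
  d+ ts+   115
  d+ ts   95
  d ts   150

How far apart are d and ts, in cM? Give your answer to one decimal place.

41.2 cM

The two most frequent classes, d+ ts+ (115) and d ts (150), are the parental types, so the F1 was d+ ts+ / d ts.
The recombinant classes are d+ ts and d ts+: 95 + 91 = 186.
Recombination frequency = 186/451 = 0.4124 ≈ 41.2%, i.e. 41.2 cM.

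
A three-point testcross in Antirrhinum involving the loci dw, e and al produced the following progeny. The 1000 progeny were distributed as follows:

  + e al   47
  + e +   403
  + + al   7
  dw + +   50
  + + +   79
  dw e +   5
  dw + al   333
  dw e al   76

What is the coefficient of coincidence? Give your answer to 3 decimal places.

0.659

The two most frequent reciprocal classes, dw + al and + e +, are the parental types, so the F1 was dw + al / + e +.
The two rarest classes, + + al and dw e +, are the double crossovers. Comparing them with the parentals, only the dw allele has switched, so dw is the middle locus and the order is e – dw – al.
e–dw: (155 + 12)/1000 = 0.1670; dw–al: (97 + 12)/1000 = 0.1090.
Expected DCO frequency = 0.1670 × 0.1090 ≈ 0.01820; observed = 12/1000 ≈ 0.01200.
Coefficient of coincidence = 0.01200/0.01820 ≈ 0.659.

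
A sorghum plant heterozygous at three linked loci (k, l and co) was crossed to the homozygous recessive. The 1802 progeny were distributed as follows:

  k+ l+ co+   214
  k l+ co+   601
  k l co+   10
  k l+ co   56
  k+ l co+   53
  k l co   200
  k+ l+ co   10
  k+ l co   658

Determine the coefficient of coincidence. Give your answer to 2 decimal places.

0.64

The two most frequent reciprocal classes, k+ l co and k l+ co+, are the parental types, so the F1 was k+ l co / k l+ co+.
The two rarest classes, k+ l+ co and k l co+, are the double crossovers. Comparing them with the parentals, only the l allele has switched, so l is the middle locus and the order is k – l – co.
k–l: (414 + 20)/1802 = 0.2408; l–co: (109 + 20)/1802 = 0.0716.
Expected DCO frequency = 0.2408 × 0.0716 ≈ 0.01724; observed = 20/1802 ≈ 0.01110.
Coefficient of coincidence = 0.01110/0.01724 ≈ 0.64.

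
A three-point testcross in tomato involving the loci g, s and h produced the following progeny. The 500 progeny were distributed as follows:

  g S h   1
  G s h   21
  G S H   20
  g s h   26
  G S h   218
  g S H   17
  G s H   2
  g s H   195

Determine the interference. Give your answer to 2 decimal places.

The two most frequent reciprocal classes, G S h and g s H, are the parental types, so the F1 was G S h / g s H.
The two rarest classes, g S h and G s H, are the double crossovers. Comparing them with the parentals, only the g allele has switched, so g is the middle locus and the order is s – g – h.
s–g: (38 + 3)/500 = 0.0820; g–h: (46 + 3)/500 = 0.0980.
Expected DCO frequency = 0.0820 × 0.0980 ≈ 0.00804; observed = 3/500 ≈ 0.00600.
Coefficient of coincidence = 0.00600/0.00804 ≈ 0.75; interference = 1 − 0.75 = 0.25.

0.25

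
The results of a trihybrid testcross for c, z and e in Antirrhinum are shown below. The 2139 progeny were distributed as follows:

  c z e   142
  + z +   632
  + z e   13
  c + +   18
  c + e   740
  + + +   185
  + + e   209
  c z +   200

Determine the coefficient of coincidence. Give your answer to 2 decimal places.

0.42

The two most frequent reciprocal classes, c + e and + z +, are the parental types, so the F1 was c + e / + z +.
The two rarest classes, c + + and + z e, are the double crossovers. Comparing them with the parentals, only the e allele has switched, so e is the middle locus and the order is c – e – z.
c–e: (409 + 31)/2139 = 0.2057; e–z: (327 + 31)/2139 = 0.1674.
Expected DCO frequency = 0.2057 × 0.1674 ≈ 0.03443; observed = 31/2139 ≈ 0.01449.
Coefficient of coincidence = 0.01449/0.03443 ≈ 0.42.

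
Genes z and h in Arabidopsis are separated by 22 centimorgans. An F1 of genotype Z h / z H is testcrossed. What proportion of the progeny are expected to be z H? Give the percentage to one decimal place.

39.0%

A map distance of 22 centimorgans corresponds to a recombination frequency of 0.220.
The F1 is Z h / z H, so z H is a parental gamete class with expected frequency (1 − r)/2 = 0.780/2 = 0.3900.
That is 0.3900 = 39.0% of the progeny.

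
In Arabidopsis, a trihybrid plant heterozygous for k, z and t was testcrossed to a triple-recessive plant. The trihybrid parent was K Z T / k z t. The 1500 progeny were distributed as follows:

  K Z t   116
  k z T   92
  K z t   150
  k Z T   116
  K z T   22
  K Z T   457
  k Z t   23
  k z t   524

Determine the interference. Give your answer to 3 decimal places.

The two rarest classes, K z T and k Z t, are the double crossovers. Comparing them with the parentals, only the z allele has switched, so z is the middle locus and the order is t – z – k.
t–z: (208 + 45)/1500 = 0.1687; z–k: (266 + 45)/1500 = 0.2073.
Expected DCO frequency = 0.1687 × 0.2073 ≈ 0.03497; observed = 45/1500 ≈ 0.03000.
Coefficient of coincidence = 0.03000/0.03497 ≈ 0.858; interference = 1 − 0.858 = 0.142.

0.142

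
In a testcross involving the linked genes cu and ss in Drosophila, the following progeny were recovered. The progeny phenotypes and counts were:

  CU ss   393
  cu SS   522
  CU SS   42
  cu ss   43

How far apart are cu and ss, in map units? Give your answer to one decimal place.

8.5 map units

The two most frequent classes, CU ss (393) and cu SS (522), are the parental types, so the F1 was CU ss / cu SS.
The recombinant classes are CU SS and cu ss: 42 + 43 = 85.
Recombination frequency = 85/1000 = 0.0850 ≈ 8.5%, i.e. 8.5 map units.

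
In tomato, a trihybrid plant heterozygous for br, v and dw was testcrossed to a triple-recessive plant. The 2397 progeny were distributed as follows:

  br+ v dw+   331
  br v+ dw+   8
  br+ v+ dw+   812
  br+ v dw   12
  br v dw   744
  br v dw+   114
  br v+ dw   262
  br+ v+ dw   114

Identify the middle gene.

The two most frequent reciprocal classes, br v dw and br+ v+ dw+, are the parental types, so the F1 was br v dw / br+ v+ dw+.
The two rarest classes, br+ v dw and br v+ dw+, are the double crossovers. Comparing them with the parentals, only the br allele has switched, so br is the middle locus and the order is dw – br – v.

br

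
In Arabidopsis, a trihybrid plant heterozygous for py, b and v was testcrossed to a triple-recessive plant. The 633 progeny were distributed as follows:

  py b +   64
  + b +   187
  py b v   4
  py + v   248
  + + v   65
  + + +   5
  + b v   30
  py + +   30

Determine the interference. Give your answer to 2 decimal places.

The two most frequent reciprocal classes, + b + and py + v, are the parental types, so the F1 was + b + / py + v.
The two rarest classes, + + + and py b v, are the double crossovers. Comparing them with the parentals, only the b allele has switched, so b is the middle locus and the order is py – b – v.
py–b: (129 + 9)/633 = 0.2180; b–v: (60 + 9)/633 = 0.1090.
Expected DCO frequency = 0.2180 × 0.1090 ≈ 0.02376; observed = 9/633 ≈ 0.01422.
Coefficient of coincidence = 0.01422/0.02376 ≈ 0.60; interference = 1 − 0.60 = 0.40.

0.40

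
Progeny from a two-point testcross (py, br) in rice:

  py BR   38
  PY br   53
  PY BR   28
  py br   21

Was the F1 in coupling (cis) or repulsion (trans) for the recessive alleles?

The two most frequent classes are PY br (53) and py BR (38); these are the parental (non-recombinant) types.
So the F1 carried PY br on one chromosome and py BR on the other — the recessive alleles are on opposite chromosomes (trans / repulsion).

trans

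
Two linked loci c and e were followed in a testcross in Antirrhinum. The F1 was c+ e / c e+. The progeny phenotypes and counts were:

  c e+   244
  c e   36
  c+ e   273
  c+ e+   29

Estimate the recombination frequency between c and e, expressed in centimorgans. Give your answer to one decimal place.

The recombinant classes are c+ e+ and c e: 29 + 36 = 65.
Recombination frequency = 65/582 = 0.1117 ≈ 11.2%, i.e. 11.2 centimorgans.

11.2 centimorgans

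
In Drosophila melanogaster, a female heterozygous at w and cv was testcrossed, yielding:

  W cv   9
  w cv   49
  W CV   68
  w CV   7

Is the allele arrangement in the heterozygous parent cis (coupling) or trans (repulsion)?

The two most frequent classes are W CV (68) and w cv (49); these are the parental (non-recombinant) types.
So the F1 carried W CV on one chromosome and w cv on the other — the recessive alleles are on the same chromosome (cis / coupling).

cis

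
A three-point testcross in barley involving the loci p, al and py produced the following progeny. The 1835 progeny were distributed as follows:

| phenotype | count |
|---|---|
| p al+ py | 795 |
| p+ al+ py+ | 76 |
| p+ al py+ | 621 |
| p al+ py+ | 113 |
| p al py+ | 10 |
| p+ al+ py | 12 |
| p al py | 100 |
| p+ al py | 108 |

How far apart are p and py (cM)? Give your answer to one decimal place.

The two most frequent reciprocal classes, p al+ py and p+ al py+, are the parental types, so the F1 was p al+ py / p+ al py+.
The two rarest classes, p+ al+ py and p al py+, are the double crossovers. Comparing them with the parentals, only the p allele has switched, so p is the middle locus and the order is al – p – py.
Crossovers in the p–py interval produce the single-crossover classes p al+ py+ and p+ al py (113 + 108 = 221) plus the double crossovers (22).
RF(p–py) = (221 + 22) / 1835 = 243/1835 = 0.1324 → 13.2 cM.

13.2 cM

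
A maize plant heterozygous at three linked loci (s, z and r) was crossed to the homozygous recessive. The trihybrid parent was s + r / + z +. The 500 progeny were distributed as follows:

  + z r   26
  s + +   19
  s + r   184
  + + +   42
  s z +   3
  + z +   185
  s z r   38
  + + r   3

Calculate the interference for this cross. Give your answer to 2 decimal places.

0.32

The two rarest classes, + + r and s z +, are the double crossovers. Comparing them with the parentals, only the s allele has switched, so s is the middle locus and the order is r – s – z.
r–s: (45 + 6)/500 = 0.1020; s–z: (80 + 6)/500 = 0.1720.
Expected DCO frequency = 0.1020 × 0.1720 ≈ 0.01754; observed = 6/500 ≈ 0.01200.
Coefficient of coincidence = 0.01200/0.01754 ≈ 0.68; interference = 1 − 0.68 = 0.32.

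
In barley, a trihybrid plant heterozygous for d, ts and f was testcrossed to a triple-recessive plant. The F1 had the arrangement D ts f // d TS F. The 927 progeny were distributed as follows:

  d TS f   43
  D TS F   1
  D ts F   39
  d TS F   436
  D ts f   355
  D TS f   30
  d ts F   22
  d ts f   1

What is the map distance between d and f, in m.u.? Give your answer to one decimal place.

The two rarest classes, d ts f and D TS F, are the double crossovers. Comparing them with the parentals, only the d allele has switched, so d is the middle locus and the order is f – d – ts.
Crossovers in the f–d interval produce the single-crossover classes D ts F and d TS f (39 + 43 = 82) plus the double crossovers (2).
RF(f–d) = (82 + 2) / 927 = 84/927 = 0.0906 → 9.1 m.u.

9.1 m.u.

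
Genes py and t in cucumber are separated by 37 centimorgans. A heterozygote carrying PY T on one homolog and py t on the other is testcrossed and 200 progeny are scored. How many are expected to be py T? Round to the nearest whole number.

37

A map distance of 37 centimorgans corresponds to a recombination frequency of 0.370.
The F1 is PY T / py t, so py T is a recombinant gamete class with expected frequency r/2 = 0.370/2 = 0.1850.
Expected number = 0.1850 × 200 = 37.00 ≈ 37.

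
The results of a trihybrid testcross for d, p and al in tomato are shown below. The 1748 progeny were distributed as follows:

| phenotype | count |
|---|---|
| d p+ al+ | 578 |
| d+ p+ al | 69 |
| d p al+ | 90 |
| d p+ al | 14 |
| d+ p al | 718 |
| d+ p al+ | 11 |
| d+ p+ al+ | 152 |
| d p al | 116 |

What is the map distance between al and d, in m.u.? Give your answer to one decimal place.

16.8 m.u.

The two most frequent reciprocal classes, d+ p al and d p+ al+, are the parental types, so the F1 was d+ p al / d p+ al+.
The two rarest classes, d+ p al+ and d p+ al, are the double crossovers. Comparing them with the parentals, only the al allele has switched, so al is the middle locus and the order is p – al – d.
Crossovers in the al–d interval produce the single-crossover classes d p al and d+ p+ al+ (116 + 152 = 268) plus the double crossovers (25).
RF(al–d) = (268 + 25) / 1748 = 293/1748 = 0.1676 → 16.8 m.u.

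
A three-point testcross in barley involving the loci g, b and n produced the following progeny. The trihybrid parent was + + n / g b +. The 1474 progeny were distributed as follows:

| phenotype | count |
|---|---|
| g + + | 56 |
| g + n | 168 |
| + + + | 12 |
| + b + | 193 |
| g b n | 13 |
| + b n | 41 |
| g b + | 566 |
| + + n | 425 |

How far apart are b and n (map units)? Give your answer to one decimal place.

8.3 map units

The two rarest classes, + + + and g b n, are the double crossovers. Comparing them with the parentals, only the n allele has switched, so n is the middle locus and the order is b – n – g.
Crossovers in the b–n interval produce the single-crossover classes + b n and g + + (41 + 56 = 97) plus the double crossovers (25).
RF(b–n) = (97 + 25) / 1474 = 122/1474 = 0.0828 → 8.3 map units.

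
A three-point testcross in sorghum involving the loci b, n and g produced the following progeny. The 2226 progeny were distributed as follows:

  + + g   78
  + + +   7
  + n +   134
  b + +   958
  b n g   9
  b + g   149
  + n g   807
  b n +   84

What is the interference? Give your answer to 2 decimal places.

The two most frequent reciprocal classes, + n g and b + +, are the parental types, so the F1 was + n g / b + +.
The two rarest classes, b n g and + + +, are the double crossovers. Comparing them with the parentals, only the b allele has switched, so b is the middle locus and the order is g – b – n.
g–b: (283 + 16)/2226 = 0.1343; b–n: (162 + 16)/2226 = 0.0800.
Expected DCO frequency = 0.1343 × 0.0800 ≈ 0.01074; observed = 16/2226 ≈ 0.00719.
Coefficient of coincidence = 0.00719/0.01074 ≈ 0.67; interference = 1 − 0.67 = 0.33.

0.33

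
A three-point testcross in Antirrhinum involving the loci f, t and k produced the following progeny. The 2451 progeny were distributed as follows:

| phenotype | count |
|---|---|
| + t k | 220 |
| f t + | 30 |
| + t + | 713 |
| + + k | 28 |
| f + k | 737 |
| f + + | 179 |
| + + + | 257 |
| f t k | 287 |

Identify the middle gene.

The two most frequent reciprocal classes, + t + and f + k, are the parental types, so the F1 was + t + / f + k.
The two rarest classes, f t + and + + k, are the double crossovers. Comparing them with the parentals, only the f allele has switched, so f is the middle locus and the order is t – f – k.

f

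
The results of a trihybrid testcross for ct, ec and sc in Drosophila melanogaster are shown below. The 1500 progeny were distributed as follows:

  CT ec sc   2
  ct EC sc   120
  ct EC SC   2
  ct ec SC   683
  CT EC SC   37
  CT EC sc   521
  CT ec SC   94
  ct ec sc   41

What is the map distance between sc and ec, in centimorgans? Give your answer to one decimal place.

5.5 centimorgans

The two most frequent reciprocal classes, CT EC sc and ct ec SC, are the parental types, so the F1 was CT EC sc / ct ec SC.
The two rarest classes, CT ec sc and ct EC SC, are the double crossovers. Comparing them with the parentals, only the ec allele has switched, so ec is the middle locus and the order is ct – ec – sc.
Crossovers in the ec–sc interval produce the single-crossover classes CT EC SC and ct ec sc (37 + 41 = 78) plus the double crossovers (4).
RF(ec–sc) = (78 + 4) / 1500 = 82/1500 = 0.0547 → 5.5 centimorgans.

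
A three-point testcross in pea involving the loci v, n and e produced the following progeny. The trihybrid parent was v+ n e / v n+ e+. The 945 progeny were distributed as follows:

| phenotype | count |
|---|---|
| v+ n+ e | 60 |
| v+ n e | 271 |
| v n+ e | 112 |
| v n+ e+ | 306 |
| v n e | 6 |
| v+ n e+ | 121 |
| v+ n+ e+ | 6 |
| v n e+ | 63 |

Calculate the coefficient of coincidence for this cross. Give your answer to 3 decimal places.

The two rarest classes, v n e and v+ n+ e+, are the double crossovers. Comparing them with the parentals, only the v allele has switched, so v is the middle locus and the order is n – v – e.
n–v: (123 + 12)/945 = 0.1429; v–e: (233 + 12)/945 = 0.2593.
Expected DCO frequency = 0.1429 × 0.2593 ≈ 0.03705; observed = 12/945 ≈ 0.01270.
Coefficient of coincidence = 0.01270/0.03705 ≈ 0.343.

0.343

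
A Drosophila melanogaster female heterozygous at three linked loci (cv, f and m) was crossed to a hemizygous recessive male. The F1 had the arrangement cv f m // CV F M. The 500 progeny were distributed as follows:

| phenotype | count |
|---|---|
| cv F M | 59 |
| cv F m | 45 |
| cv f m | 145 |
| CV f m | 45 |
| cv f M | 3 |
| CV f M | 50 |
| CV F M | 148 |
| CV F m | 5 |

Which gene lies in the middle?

The two rarest classes, cv f M and CV F m, are the double crossovers. Comparing them with the parentals, only the m allele has switched, so m is the middle locus and the order is f – m – cv.

m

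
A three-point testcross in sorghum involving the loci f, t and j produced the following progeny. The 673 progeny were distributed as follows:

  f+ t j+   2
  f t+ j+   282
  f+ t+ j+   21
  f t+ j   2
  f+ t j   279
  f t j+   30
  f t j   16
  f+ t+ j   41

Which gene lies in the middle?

The two most frequent reciprocal classes, f+ t j and f t+ j+, are the parental types, so the F1 was f+ t j / f t+ j+.
The two rarest classes, f+ t j+ and f t+ j, are the double crossovers. Comparing them with the parentals, only the j allele has switched, so j is the middle locus and the order is f – j – t.

j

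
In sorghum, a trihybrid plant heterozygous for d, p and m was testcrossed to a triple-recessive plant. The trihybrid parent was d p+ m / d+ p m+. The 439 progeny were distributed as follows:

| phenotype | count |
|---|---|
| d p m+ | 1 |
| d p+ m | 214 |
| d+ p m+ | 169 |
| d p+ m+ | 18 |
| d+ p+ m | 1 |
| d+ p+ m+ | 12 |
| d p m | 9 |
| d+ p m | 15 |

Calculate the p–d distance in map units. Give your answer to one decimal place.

5.2 map units

The two rarest classes, d+ p+ m and d p m+, are the double crossovers. Comparing them with the parentals, only the d allele has switched, so d is the middle locus and the order is m – d – p.
Crossovers in the d–p interval produce the single-crossover classes d p m and d+ p+ m+ (9 + 12 = 21) plus the double crossovers (2).
RF(d–p) = (21 + 2) / 439 = 23/439 = 0.0524 → 5.2 map units.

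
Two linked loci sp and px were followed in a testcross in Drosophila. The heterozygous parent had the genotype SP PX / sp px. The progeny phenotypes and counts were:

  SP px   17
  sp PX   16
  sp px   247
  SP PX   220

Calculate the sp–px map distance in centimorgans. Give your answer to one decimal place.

The recombinant classes are SP px and sp PX: 17 + 16 = 33.
Recombination frequency = 33/500 = 0.0660 ≈ 6.6%, i.e. 6.6 centimorgans.

6.6 centimorgans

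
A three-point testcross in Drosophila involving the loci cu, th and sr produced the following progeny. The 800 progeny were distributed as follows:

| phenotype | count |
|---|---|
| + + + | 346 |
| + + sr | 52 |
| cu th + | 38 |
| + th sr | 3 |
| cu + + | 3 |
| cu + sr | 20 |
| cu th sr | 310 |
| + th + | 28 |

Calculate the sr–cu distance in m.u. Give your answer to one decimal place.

The two most frequent reciprocal classes, + + + and cu th sr, are the parental types, so the F1 was + + + / cu th sr.
The two rarest classes, cu + + and + th sr, are the double crossovers. Comparing them with the parentals, only the cu allele has switched, so cu is the middle locus and the order is sr – cu – th.
Crossovers in the sr–cu interval produce the single-crossover classes + + sr and cu th + (52 + 38 = 90) plus the double crossovers (6).
RF(sr–cu) = (90 + 6) / 800 = 96/800 = 0.1200 → 12.0 m.u.

12.0 m.u.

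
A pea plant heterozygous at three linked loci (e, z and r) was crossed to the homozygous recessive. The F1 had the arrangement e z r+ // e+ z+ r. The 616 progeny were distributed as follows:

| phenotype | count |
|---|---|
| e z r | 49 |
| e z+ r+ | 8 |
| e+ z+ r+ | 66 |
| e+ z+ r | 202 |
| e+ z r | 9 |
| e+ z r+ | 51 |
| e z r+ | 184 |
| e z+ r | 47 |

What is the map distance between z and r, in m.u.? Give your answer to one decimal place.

21.4 m.u.

The two rarest classes, e z+ r+ and e+ z r, are the double crossovers. Comparing them with the parentals, only the z allele has switched, so z is the middle locus and the order is r – z – e.
Crossovers in the r–z interval produce the single-crossover classes e z r and e+ z+ r+ (49 + 66 = 115) plus the double crossovers (17).
RF(r–z) = (115 + 17) / 616 = 132/616 = 0.2143 → 21.4 m.u.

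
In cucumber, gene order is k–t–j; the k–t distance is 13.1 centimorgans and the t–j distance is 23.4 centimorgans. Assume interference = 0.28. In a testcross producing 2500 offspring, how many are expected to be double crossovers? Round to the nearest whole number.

55

Map distances give recombination frequencies of 0.131 and 0.234 for the two intervals.
With interference 0.28 (so coincidence = 0.72), expected double-crossover frequency = 0.131 × 0.234 × 0.72 = 0.02207.
Expected number = 0.02207 × 2500 = 55.18 ≈ 55.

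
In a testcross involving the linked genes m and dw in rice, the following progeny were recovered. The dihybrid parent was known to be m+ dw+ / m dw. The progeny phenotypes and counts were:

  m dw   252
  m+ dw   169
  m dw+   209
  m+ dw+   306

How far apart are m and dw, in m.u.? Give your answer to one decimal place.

40.4 m.u.

The recombinant classes are m+ dw and m dw+: 169 + 209 = 378.
Recombination frequency = 378/936 = 0.4038 ≈ 40.4%, i.e. 40.4 m.u.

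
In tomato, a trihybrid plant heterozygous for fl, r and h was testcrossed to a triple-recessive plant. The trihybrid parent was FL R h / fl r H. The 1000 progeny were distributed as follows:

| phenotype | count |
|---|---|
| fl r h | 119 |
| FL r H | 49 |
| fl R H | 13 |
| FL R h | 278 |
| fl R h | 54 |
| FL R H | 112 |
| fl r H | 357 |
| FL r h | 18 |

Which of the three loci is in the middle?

r

The two rarest classes, FL r h and fl R H, are the double crossovers. Comparing them with the parentals, only the r allele has switched, so r is the middle locus and the order is h – r – fl.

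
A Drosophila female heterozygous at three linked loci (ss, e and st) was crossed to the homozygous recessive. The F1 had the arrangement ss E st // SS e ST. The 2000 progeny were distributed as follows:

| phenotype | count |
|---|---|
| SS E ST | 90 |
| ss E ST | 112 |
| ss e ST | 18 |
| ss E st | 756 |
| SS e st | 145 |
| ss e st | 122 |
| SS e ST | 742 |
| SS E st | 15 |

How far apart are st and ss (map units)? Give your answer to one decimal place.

The two rarest classes, SS E st and ss e ST, are the double crossovers. Comparing them with the parentals, only the ss allele has switched, so ss is the middle locus and the order is st – ss – e.
Crossovers in the st–ss interval produce the single-crossover classes ss E ST and SS e st (112 + 145 = 257) plus the double crossovers (33).
RF(st–ss) = (257 + 33) / 2000 = 290/2000 = 0.1450 → 14.5 map units.

14.5 map units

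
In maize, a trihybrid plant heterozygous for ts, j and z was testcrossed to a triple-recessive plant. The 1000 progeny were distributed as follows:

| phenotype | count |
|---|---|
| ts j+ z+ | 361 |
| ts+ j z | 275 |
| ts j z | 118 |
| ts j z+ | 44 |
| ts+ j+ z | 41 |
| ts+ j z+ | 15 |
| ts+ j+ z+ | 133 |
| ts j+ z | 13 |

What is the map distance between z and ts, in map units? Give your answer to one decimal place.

The two most frequent reciprocal classes, ts+ j z and ts j+ z+, are the parental types, so the F1 was ts+ j z / ts j+ z+.
The two rarest classes, ts+ j z+ and ts j+ z, are the double crossovers. Comparing them with the parentals, only the z allele has switched, so z is the middle locus and the order is ts – z – j.
Crossovers in the ts–z interval produce the single-crossover classes ts j z and ts+ j+ z+ (118 + 133 = 251) plus the double crossovers (28).
RF(ts–z) = (251 + 28) / 1000 = 279/1000 = 0.2790 → 27.9 map units.

27.9 map units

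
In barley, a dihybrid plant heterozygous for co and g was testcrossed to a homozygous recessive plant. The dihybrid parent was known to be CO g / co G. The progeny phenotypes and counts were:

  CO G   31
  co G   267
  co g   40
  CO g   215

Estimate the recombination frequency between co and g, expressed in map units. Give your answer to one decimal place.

12.8 map units

The recombinant classes are CO G and co g: 31 + 40 = 71.
Recombination frequency = 71/553 = 0.1284 ≈ 12.8%, i.e. 12.8 map units.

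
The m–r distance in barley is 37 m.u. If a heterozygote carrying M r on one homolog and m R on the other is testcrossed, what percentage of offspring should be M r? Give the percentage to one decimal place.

31.5%

A map distance of 37 m.u. corresponds to a recombination frequency of 0.370.
The F1 is M r / m R, so M r is a parental gamete class with expected frequency (1 − r)/2 = 0.630/2 = 0.3150.
That is 0.3150 = 31.5% of the progeny.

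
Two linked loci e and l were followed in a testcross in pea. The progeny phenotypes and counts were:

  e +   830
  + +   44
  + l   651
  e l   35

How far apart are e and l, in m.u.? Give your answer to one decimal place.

5.1 m.u.

The two most frequent classes, + l (651) and e + (830), are the parental types, so the F1 was + l / e +.
The recombinant classes are + + and e l: 44 + 35 = 79.
Recombination frequency = 79/1560 = 0.0506 ≈ 5.1%, i.e. 5.1 m.u.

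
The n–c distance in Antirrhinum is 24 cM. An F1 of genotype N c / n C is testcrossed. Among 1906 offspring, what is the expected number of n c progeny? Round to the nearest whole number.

229

A map distance of 24 cM corresponds to a recombination frequency of 0.240.
The F1 is N c / n C, so n c is a recombinant gamete class with expected frequency r/2 = 0.240/2 = 0.1200.
Expected number = 0.1200 × 1906 = 228.72 ≈ 229.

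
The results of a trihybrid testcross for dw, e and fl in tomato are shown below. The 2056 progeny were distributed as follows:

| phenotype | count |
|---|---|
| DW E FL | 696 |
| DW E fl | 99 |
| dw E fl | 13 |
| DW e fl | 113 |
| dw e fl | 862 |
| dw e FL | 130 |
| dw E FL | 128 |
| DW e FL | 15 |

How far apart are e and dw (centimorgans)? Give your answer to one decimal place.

13.1 centimorgans

The two most frequent reciprocal classes, DW E FL and dw e fl, are the parental types, so the F1 was DW E FL / dw e fl.
The two rarest classes, DW e FL and dw E fl, are the double crossovers. Comparing them with the parentals, only the e allele has switched, so e is the middle locus and the order is fl – e – dw.
Crossovers in the e–dw interval produce the single-crossover classes dw E FL and DW e fl (128 + 113 = 241) plus the double crossovers (28).
RF(e–dw) = (241 + 28) / 2056 = 269/2056 = 0.1308 → 13.1 centimorgans.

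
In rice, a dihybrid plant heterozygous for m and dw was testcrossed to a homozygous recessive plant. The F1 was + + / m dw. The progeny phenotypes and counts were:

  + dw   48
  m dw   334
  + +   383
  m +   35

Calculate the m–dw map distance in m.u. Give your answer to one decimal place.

The recombinant classes are + dw and m +: 48 + 35 = 83.
Recombination frequency = 83/800 = 0.1037 ≈ 10.4%, i.e. 10.4 m.u.

10.4 m.u.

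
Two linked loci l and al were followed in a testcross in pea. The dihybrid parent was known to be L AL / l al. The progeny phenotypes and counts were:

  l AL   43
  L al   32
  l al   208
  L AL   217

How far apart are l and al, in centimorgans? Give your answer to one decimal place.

The recombinant classes are L al and l AL: 32 + 43 = 75.
Recombination frequency = 75/500 = 0.1500 ≈ 15.0%, i.e. 15.0 centimorgans.

15.0 centimorgans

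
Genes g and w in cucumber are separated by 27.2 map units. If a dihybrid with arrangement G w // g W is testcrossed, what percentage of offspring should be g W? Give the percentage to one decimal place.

36.4%

A map distance of 27.2 map units corresponds to a recombination frequency of 0.272.
The F1 is G w / g W, so g W is a parental gamete class with expected frequency (1 − r)/2 = 0.728/2 = 0.3640.
That is 0.3640 = 36.4% of the progeny.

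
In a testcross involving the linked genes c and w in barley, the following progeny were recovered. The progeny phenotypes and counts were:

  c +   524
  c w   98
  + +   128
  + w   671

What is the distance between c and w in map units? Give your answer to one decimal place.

The two most frequent classes, + w (671) and c + (524), are the parental types, so the F1 was + w / c +.
The recombinant classes are + + and c w: 128 + 98 = 226.
Recombination frequency = 226/1421 = 0.1590 ≈ 15.9%, i.e. 15.9 map units.

15.9 map units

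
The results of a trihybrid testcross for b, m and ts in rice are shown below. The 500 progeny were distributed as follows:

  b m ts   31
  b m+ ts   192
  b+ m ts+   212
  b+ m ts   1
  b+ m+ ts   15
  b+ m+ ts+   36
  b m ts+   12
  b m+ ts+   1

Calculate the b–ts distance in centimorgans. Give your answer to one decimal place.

The two most frequent reciprocal classes, b+ m ts+ and b m+ ts, are the parental types, so the F1 was b+ m ts+ / b m+ ts.
The two rarest classes, b+ m ts and b m+ ts+, are the double crossovers. Comparing them with the parentals, only the ts allele has switched, so ts is the middle locus and the order is m – ts – b.
Crossovers in the ts–b interval produce the single-crossover classes b m ts+ and b+ m+ ts (12 + 15 = 27) plus the double crossovers (2).
RF(ts–b) = (27 + 2) / 500 = 29/500 = 0.0580 → 5.8 centimorgans.

5.8 centimorgans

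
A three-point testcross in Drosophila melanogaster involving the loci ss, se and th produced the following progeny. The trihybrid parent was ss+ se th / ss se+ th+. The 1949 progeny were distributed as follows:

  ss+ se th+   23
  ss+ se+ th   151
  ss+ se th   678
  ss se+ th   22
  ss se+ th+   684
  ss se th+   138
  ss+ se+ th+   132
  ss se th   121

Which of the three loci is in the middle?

The two rarest classes, ss+ se th+ and ss se+ th, are the double crossovers. Comparing them with the parentals, only the th allele has switched, so th is the middle locus and the order is se – th – ss.

th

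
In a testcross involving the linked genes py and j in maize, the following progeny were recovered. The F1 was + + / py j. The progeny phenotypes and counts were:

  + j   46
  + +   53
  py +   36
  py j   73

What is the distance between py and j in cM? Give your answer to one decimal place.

The recombinant classes are + j and py +: 46 + 36 = 82.
Recombination frequency = 82/208 = 0.3942 ≈ 39.4%, i.e. 39.4 cM.

39.4 cM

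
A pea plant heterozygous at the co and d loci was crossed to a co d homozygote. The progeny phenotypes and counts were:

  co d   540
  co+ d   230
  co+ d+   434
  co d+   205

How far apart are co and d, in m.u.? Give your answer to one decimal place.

30.9 m.u.

The two most frequent classes, co+ d+ (434) and co d (540), are the parental types, so the F1 was co+ d+ / co d.
The recombinant classes are co+ d and co d+: 230 + 205 = 435.
Recombination frequency = 435/1409 = 0.3087 ≈ 30.9%, i.e. 30.9 m.u.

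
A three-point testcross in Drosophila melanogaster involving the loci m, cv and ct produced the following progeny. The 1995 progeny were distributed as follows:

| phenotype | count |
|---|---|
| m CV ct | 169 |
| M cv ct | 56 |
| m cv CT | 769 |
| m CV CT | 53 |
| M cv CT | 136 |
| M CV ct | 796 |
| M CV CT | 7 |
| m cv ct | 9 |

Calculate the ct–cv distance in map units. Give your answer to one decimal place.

6.3 map units

The two most frequent reciprocal classes, m cv CT and M CV ct, are the parental types, so the F1 was m cv CT / M CV ct.
The two rarest classes, m cv ct and M CV CT, are the double crossovers. Comparing them with the parentals, only the ct allele has switched, so ct is the middle locus and the order is m – ct – cv.
Crossovers in the ct–cv interval produce the single-crossover classes m CV CT and M cv ct (53 + 56 = 109) plus the double crossovers (16).
RF(ct–cv) = (109 + 16) / 1995 = 125/1995 = 0.0627 → 6.3 map units.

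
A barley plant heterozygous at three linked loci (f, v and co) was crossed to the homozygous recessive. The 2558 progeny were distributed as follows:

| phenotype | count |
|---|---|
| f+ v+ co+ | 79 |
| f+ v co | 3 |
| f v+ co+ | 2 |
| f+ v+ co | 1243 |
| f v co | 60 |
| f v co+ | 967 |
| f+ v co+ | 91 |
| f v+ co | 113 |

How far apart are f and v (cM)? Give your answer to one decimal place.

The two most frequent reciprocal classes, f v co+ and f+ v+ co, are the parental types, so the F1 was f v co+ / f+ v+ co.
The two rarest classes, f v+ co+ and f+ v co, are the double crossovers. Comparing them with the parentals, only the v allele has switched, so v is the middle locus and the order is f – v – co.
Crossovers in the f–v interval produce the single-crossover classes f+ v co+ and f v+ co (91 + 113 = 204) plus the double crossovers (5).
RF(f–v) = (204 + 5) / 2558 = 209/2558 = 0.0817 → 8.2 cM.

8.2 cM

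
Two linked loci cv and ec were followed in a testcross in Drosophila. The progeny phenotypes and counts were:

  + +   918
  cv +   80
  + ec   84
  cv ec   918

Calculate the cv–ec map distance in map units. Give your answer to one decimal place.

8.2 map units

The two most frequent classes, + + (918) and cv ec (918), are the parental types, so the F1 was + + / cv ec.
The recombinant classes are + ec and cv +: 84 + 80 = 164.
Recombination frequency = 164/2000 = 0.0820 ≈ 8.2%, i.e. 8.2 map units.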